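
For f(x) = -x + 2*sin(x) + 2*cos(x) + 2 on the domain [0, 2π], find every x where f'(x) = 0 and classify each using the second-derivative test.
f'(x) = 2*sqrt(2)*cos(x + pi/4) - 1

Solve f'(x) = 0 on [0, 2π]:
  f'(x) = 0 ⇔ -2*sin(x) + 2*cos(x) = 1. Write the left side as R·cos(x + φ) with R = √(2² + 2²) = 2*sqrt(2), cos φ = sqrt(2)/2, sin φ = sqrt(2)/2; then cos(x + φ) = sqrt(2)/4. Solve for x and keep the solutions lying in [0, 2π].
  ⇒ x = atan((-1 + sqrt(7))/(1 + sqrt(7))) ≈ 0.4240, atan((-sqrt(7) - 1)/(1 - sqrt(7))) + pi ≈ 4.2884

f''(x) = -2*sqrt(2)*sin(x + pi/4)
Second-derivative test at each critical point:
  f''(0.4240) = -2.6458 < 0 → local maximum
  f''(4.2884) = 2.6458 > 0 → local minimum

Critical points: x = atan((-1 + sqrt(7))/(1 + sqrt(7))) ≈ 0.4240 (local maximum); x = atan((-sqrt(7) - 1)/(1 - sqrt(7))) + pi ≈ 4.2884 (local minimum)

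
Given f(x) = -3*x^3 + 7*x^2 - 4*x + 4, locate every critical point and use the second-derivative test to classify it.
f'(x) = -9*x^2 + 14*x - 4

Solve f'(x) = 0:
  9*x^2 - 14*x + 4 = 0 has no rational roots; quadratic formula: x = (14 ± √52)/18.
  ⇒ x = 7/9 - sqrt(13)/9 ≈ 0.3772, sqrt(13)/9 + 7/9 ≈ 1.1784

f''(x) = 14 - 18*x
Second-derivative test at each critical point:
  f''(0.3772) = 7.2111 > 0 → local minimum
  f''(1.1784) = -7.2111 < 0 → local maximum

Critical points: x = 7/9 - sqrt(13)/9 ≈ 0.3772 (local minimum); x = sqrt(13)/9 + 7/9 ≈ 1.1784 (local maximum)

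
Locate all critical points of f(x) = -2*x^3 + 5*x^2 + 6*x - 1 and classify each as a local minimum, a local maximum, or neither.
f'(x) = -6*x^2 + 10*x + 6

Solve f'(x) = 0:
  Factor: -6*x^2 + 10*x + 6 = -2*(3*x^2 - 5*x - 3); 3*x^2 - 5*x - 3 = 0 has no rational roots; quadratic formula: x = (5 ± √61)/6.
  ⇒ x = 5/6 - sqrt(61)/6 ≈ -0.4684, 5/6 + sqrt(61)/6 ≈ 2.1350

f''(x) = 10 - 12*x
Second-derivative test at each critical point:
  f''(-0.4684) = 15.6205 > 0 → local minimum
  f''(2.1350) = -15.6205 < 0 → local maximum

Critical points: x = 5/6 - sqrt(61)/6 ≈ -0.4684 (local minimum); x = 5/6 + sqrt(61)/6 ≈ 2.1350 (local maximum)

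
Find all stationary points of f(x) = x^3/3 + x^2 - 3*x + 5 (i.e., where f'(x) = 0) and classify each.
f'(x) = x^2 + 2*x - 3

Solve f'(x) = 0:
  Factor: x^2 + 2*x - 3 = (x - 1)*(x + 3) = 0.
  ⇒ x = -3, 1

f''(x) = 2*x + 2
Second-derivative test at each critical point:
  f''(-3) = -4 < 0 → local maximum
  f''(1) = 4 > 0 → local minimum

Critical points: x = -3 (local maximum); x = 1 (local minimum)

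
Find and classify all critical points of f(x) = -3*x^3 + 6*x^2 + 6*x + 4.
f'(x) = -9*x^2 + 12*x + 6

Solve f'(x) = 0:
  Factor: -9*x^2 + 12*x + 6 = -3*(3*x^2 - 4*x - 2); 3*x^2 - 4*x - 2 = 0 has no rational roots; quadratic formula: x = (4 ± √40)/6.
  ⇒ x = 2/3 - sqrt(10)/3 ≈ -0.3874, 2/3 + sqrt(10)/3 ≈ 1.7208

f''(x) = 12 - 18*x
Second-derivative test at each critical point:
  f''(-0.3874) = 18.9737 > 0 → local minimum
  f''(1.7208) = -18.9737 < 0 → local maximum

Critical points: x = 2/3 - sqrt(10)/3 ≈ -0.3874 (local minimum); x = 2/3 + sqrt(10)/3 ≈ 1.7208 (local maximum)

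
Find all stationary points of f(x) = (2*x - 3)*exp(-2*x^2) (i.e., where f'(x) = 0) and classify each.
f'(x) = 2*(-2*x*(2*x - 3) + 1)*exp(-2*x^2)

Solve f'(x) = 0:
  f'(x) = (-8*x^2 + 12*x + 2)·exp(-2*x^2) and exp(-2*x^2) > 0 for every x, so f'(x) = 0 ⇔ -8*x^2 + 12*x + 2 = 0.
  Factor: -8*x^2 + 12*x + 2 = -2*(4*x^2 - 6*x - 1); 4*x^2 - 6*x - 1 = 0 has no rational roots; quadratic formula: x = (6 ± √52)/8.
  ⇒ x = 3/4 - sqrt(13)/4 ≈ -0.1514, 3/4 + sqrt(13)/4 ≈ 1.6514

f''(x) = 4*(4*x^2*(2*x - 3) - 6*x + 3)*exp(-2*x^2)
Second-derivative test at each critical point:
  f''(-0.1514) = 13.7761 > 0 → local minimum
  f''(1.6514) = -0.0617 < 0 → local maximum

Critical points: x = 3/4 - sqrt(13)/4 ≈ -0.1514 (local minimum); x = 3/4 + sqrt(13)/4 ≈ 1.6514 (local maximum)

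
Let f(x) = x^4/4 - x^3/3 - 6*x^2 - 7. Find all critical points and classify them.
f'(x) = x*(x^2 - x - 12)

Solve f'(x) = 0:
  Factor: x^3 - x^2 - 12*x = x*(x - 4)*(x + 3) = 0.
  ⇒ x = -3, 0, 4

f''(x) = 3*x^2 - 2*x - 12
Second-derivative test at each critical point:
  f''(-3) = 21 > 0 → local minimum
  f''(0) = -12 < 0 → local maximum
  f''(4) = 28 > 0 → local minimum

Critical points: x = -3 (local minimum); x = 0 (local maximum); x = 4 (local minimum)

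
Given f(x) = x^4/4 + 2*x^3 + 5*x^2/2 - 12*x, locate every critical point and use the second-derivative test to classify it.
f'(x) = x^3 + 6*x^2 + 5*x - 12

Solve f'(x) = 0:
  Factor: x^3 + 6*x^2 + 5*x - 12 = (x - 1)*(x + 3)*(x + 4) = 0.
  ⇒ x = -4, -3, 1

f''(x) = 3*x^2 + 12*x + 5
Second-derivative test at each critical point:
  f''(-4) = 5 > 0 → local minimum
  f''(-3) = -4 < 0 → local maximum
  f''(1) = 20 > 0 → local minimum

Critical points: x = -4 (local minimum); x = -3 (local maximum); x = 1 (local minimum)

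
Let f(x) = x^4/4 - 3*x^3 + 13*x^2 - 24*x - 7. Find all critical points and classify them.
f'(x) = x^3 - 9*x^2 + 26*x - 24

Solve f'(x) = 0:
  Factor: x^3 - 9*x^2 + 26*x - 24 = (x - 4)*(x - 3)*(x - 2) = 0.
  ⇒ x = 2, 3, 4

f''(x) = 3*x^2 - 18*x + 26
Second-derivative test at each critical point:
  f''(2) = 2 > 0 → local minimum
  f''(3) = -1 < 0 → local maximum
  f''(4) = 2 > 0 → local minimum

Critical points: x = 2 (local minimum); x = 3 (local maximum); x = 4 (local minimum)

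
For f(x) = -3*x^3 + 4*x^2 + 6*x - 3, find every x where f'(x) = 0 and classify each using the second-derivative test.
f'(x) = -9*x^2 + 8*x + 6

Solve f'(x) = 0:
  9*x^2 - 8*x - 6 = 0 has no rational roots; quadratic formula: x = (8 ± √280)/18.
  ⇒ x = 4/9 - sqrt(70)/9 ≈ -0.4852, 4/9 + sqrt(70)/9 ≈ 1.3741

f''(x) = 8 - 18*x
Second-derivative test at each critical point:
  f''(-0.4852) = 16.7332 > 0 → local minimum
  f''(1.3741) = -16.7332 < 0 → local maximum

Critical points: x = 4/9 - sqrt(70)/9 ≈ -0.4852 (local minimum); x = 4/9 + sqrt(70)/9 ≈ 1.3741 (local maximum)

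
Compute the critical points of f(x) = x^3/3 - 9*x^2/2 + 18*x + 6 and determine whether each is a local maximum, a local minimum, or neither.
f'(x) = x^2 - 9*x + 18

Solve f'(x) = 0:
  Factor: x^2 - 9*x + 18 = (x - 6)*(x - 3) = 0.
  ⇒ x = 3, 6

f''(x) = 2*x - 9
Second-derivative test at each critical point:
  f''(3) = -3 < 0 → local maximum
  f''(6) = 3 > 0 → local minimum

Critical points: x = 3 (local maximum); x = 6 (local minimum)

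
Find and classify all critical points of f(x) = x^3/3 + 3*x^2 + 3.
f'(x) = x*(x + 6)

Solve f'(x) = 0:
  Factor: x^2 + 6*x = x*(x + 6) = 0.
  ⇒ x = -6, 0

f''(x) = 2*x + 6
Second-derivative test at each critical point:
  f''(-6) = -6 < 0 → local maximum
  f''(0) = 6 > 0 → local minimum

Critical points: x = -6 (local maximum); x = 0 (local minimum)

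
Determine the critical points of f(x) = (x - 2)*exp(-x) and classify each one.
f'(x) = (3 - x)*exp(-x)

Solve f'(x) = 0:
  f'(x) = (3 - x)·exp(-x) and exp(-x) > 0 for every x, so f'(x) = 0 ⇔ 3 - x = 0.
  3 - x = 0.
  ⇒ x = 3

f''(x) = (x - 4)*exp(-x)
Second-derivative test at each critical point:
  f''(3) = -0.0498 < 0 → local maximum

Critical points: x = 3 (local maximum)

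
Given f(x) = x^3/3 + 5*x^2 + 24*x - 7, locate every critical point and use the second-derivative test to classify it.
f'(x) = x^2 + 10*x + 24

Solve f'(x) = 0:
  Factor: x^2 + 10*x + 24 = (x + 4)*(x + 6) = 0.
  ⇒ x = -6, -4

f''(x) = 2*x + 10
Second-derivative test at each critical point:
  f''(-6) = -2 < 0 → local maximum
  f''(-4) = 2 > 0 → local minimum

Critical points: x = -6 (local maximum); x = -4 (local minimum)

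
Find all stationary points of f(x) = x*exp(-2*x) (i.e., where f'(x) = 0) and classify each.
f'(x) = (1 - 2*x)*exp(-2*x)

Solve f'(x) = 0:
  f'(x) = (1 - 2*x)·exp(-2*x) and exp(-2*x) > 0 for every x, so f'(x) = 0 ⇔ 1 - 2*x = 0.
  1 - 2*x = 0.
  ⇒ x = 1/2

f''(x) = 4*(x - 1)*exp(-2*x)
Second-derivative test at each critical point:
  f''(1/2) = -0.7358 < 0 → local maximum

Critical points: x = 1/2 (local maximum)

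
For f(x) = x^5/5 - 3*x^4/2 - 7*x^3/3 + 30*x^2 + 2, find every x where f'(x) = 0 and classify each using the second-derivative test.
f'(x) = x*(x^3 - 6*x^2 - 7*x + 60)

Solve f'(x) = 0:
  Factor: x^4 - 6*x^3 - 7*x^2 + 60*x = x*(x - 5)*(x - 4)*(x + 3) = 0.
  ⇒ x = -3, 0, 4, 5

f''(x) = 4*x^3 - 18*x^2 - 14*x + 60
Second-derivative test at each critical point:
  f''(-3) = -168 < 0 → local maximum
  f''(0) = 60 > 0 → local minimum
  f''(4) = -28 < 0 → local maximum
  f''(5) = 40 > 0 → local minimum

Critical points: x = -3 (local maximum); x = 0 (local minimum); x = 4 (local maximum); x = 5 (local minimum)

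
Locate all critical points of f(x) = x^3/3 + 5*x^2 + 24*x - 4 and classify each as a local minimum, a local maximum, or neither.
f'(x) = x^2 + 10*x + 24

Solve f'(x) = 0:
  Factor: x^2 + 10*x + 24 = (x + 4)*(x + 6) = 0.
  ⇒ x = -6, -4

f''(x) = 2*x + 10
Second-derivative test at each critical point:
  f''(-6) = -2 < 0 → local maximum
  f''(-4) = 2 > 0 → local minimum

Critical points: x = -6 (local maximum); x = -4 (local minimum)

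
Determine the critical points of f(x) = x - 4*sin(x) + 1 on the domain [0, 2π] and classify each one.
f'(x) = 1 - 4*cos(x)

Solve f'(x) = 0 on [0, 2π]:
  f'(x) = 0 ⇔ cos(x) = 1/4, i.e. x = ±arccos(1/4) + 2nπ; keep the solutions lying in [0, 2π].
  ⇒ x = acos(1/4) ≈ 1.3181, -acos(1/4) + 2*pi ≈ 4.9651

f''(x) = 4*sin(x)
Second-derivative test at each critical point:
  f''(1.3181) = 3.8730 > 0 → local minimum
  f''(4.9651) = -3.8730 < 0 → local maximum

Critical points: x = acos(1/4) ≈ 1.3181 (local minimum); x = -acos(1/4) + 2*pi ≈ 4.9651 (local maximum)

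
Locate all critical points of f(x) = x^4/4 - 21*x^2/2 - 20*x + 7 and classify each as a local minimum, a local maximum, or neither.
f'(x) = x^3 - 21*x - 20

Solve f'(x) = 0:
  Factor: x^3 - 21*x - 20 = (x - 5)*(x + 1)*(x + 4) = 0.
  ⇒ x = -4, -1, 5

f''(x) = 3*x^2 - 21
Second-derivative test at each critical point:
  f''(-4) = 27 > 0 → local minimum
  f''(-1) = -18 < 0 → local maximum
  f''(5) = 54 > 0 → local minimum

Critical points: x = -4 (local minimum); x = -1 (local maximum); x = 5 (local minimum)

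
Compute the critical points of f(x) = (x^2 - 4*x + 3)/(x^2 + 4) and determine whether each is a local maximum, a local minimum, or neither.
f'(x) = 2*(2*x^2 + x - 8)/(x^4 + 8*x^2 + 16)

Solve f'(x) = 0:
  f'(x) = 2*(2*x^2 + x - 8)/(x^2 + 4)^2; the denominator is positive wherever f is defined, so f'(x) = 0 ⇔ 4*x^2 + 2*x - 16 = 0.
  Factor: 4*x^2 + 2*x - 16 = 2*(2*x^2 + x - 8); 2*x^2 + x - 8 = 0 has no rational roots; quadratic formula: x = (-1 ± √65)/4.
  ⇒ x = -sqrt(65)/4 - 1/4 ≈ -2.2656, -1/4 + sqrt(65)/4 ≈ 1.7656

f''(x) = 2*(-4*x^3 - 3*x^2 + 48*x + 4)/(x^6 + 12*x^4 + 48*x^2 + 64)
Second-derivative test at each critical point:
  f''(-2.2656) = -0.1933 < 0 → local maximum
  f''(1.7656) = 0.3183 > 0 → local minimum

Critical points: x = -sqrt(65)/4 - 1/4 ≈ -2.2656 (local maximum); x = -1/4 + sqrt(65)/4 ≈ 1.7656 (local minimum)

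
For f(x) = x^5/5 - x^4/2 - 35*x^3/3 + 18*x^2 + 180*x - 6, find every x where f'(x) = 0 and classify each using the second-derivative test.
f'(x) = x^4 - 2*x^3 - 35*x^2 + 36*x + 180

Solve f'(x) = 0:
  Factor: x^4 - 2*x^3 - 35*x^2 + 36*x + 180 = (x - 6)*(x - 3)*(x + 2)*(x + 5) = 0.
  ⇒ x = -5, -2, 3, 6

f''(x) = 4*x^3 - 6*x^2 - 70*x + 36
Second-derivative test at each critical point:
  f''(-5) = -264 < 0 → local maximum
  f''(-2) = 120 > 0 → local minimum
  f''(3) = -120 < 0 → local maximum
  f''(6) = 264 > 0 → local minimum

Critical points: x = -5 (local maximum); x = -2 (local minimum); x = 3 (local maximum); x = 6 (local minimum)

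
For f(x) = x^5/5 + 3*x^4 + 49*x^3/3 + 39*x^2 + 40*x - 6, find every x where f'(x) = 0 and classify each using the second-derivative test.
f'(x) = x^4 + 12*x^3 + 49*x^2 + 78*x + 40

Solve f'(x) = 0:
  Factor: x^4 + 12*x^3 + 49*x^2 + 78*x + 40 = (x + 1)*(x + 2)*(x + 4)*(x + 5) = 0.
  ⇒ x = -5, -4, -2, -1

f''(x) = 4*x^3 + 36*x^2 + 98*x + 78
Second-derivative test at each critical point:
  f''(-5) = -12 < 0 → local maximum
  f''(-4) = 6 > 0 → local minimum
  f''(-2) = -6 < 0 → local maximum
  f''(-1) = 12 > 0 → local minimum

Critical points: x = -5 (local maximum); x = -4 (local minimum); x = -2 (local maximum); x = -1 (local minimum)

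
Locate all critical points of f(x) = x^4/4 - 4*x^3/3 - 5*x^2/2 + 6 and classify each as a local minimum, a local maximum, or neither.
f'(x) = x*(x^2 - 4*x - 5)

Solve f'(x) = 0:
  Factor: x^3 - 4*x^2 - 5*x = x*(x - 5)*(x + 1) = 0.
  ⇒ x = -1, 0, 5

f''(x) = 3*x^2 - 8*x - 5
Second-derivative test at each critical point:
  f''(-1) = 6 > 0 → local minimum
  f''(0) = -5 < 0 → local maximum
  f''(5) = 30 > 0 → local minimum

Critical points: x = -1 (local minimum); x = 0 (local maximum); x = 5 (local minimum)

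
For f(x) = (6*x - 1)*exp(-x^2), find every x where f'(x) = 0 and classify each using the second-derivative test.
f'(x) = 2*(-x*(6*x - 1) + 3)*exp(-x^2)

Solve f'(x) = 0:
  f'(x) = (-12*x^2 + 2*x + 6)·exp(-x^2) and exp(-x^2) > 0 for every x, so f'(x) = 0 ⇔ -12*x^2 + 2*x + 6 = 0.
  Factor: -12*x^2 + 2*x + 6 = -2*(6*x^2 - x - 3); 6*x^2 - x - 3 = 0 has no rational roots; quadratic formula: x = (1 ± √73)/12.
  ⇒ x = 1/12 - sqrt(73)/12 ≈ -0.6287, 1/12 + sqrt(73)/12 ≈ 0.7953

f''(x) = 2*(2*x^2*(6*x - 1) - 18*x + 1)*exp(-x^2)
Second-derivative test at each critical point:
  f''(-0.6287) = 11.5093 > 0 → local minimum
  f''(0.7953) = -9.0777 < 0 → local maximum

Critical points: x = 1/12 - sqrt(73)/12 ≈ -0.6287 (local minimum); x = 1/12 + sqrt(73)/12 ≈ 0.7953 (local maximum)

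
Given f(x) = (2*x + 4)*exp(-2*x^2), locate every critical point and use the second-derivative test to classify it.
f'(x) = 2*(-4*x*(x + 2) + 1)*exp(-2*x^2)

Solve f'(x) = 0:
  f'(x) = (-8*x^2 - 16*x + 2)·exp(-2*x^2) and exp(-2*x^2) > 0 for every x, so f'(x) = 0 ⇔ -8*x^2 - 16*x + 2 = 0.
  Factor: -8*x^2 - 16*x + 2 = -2*(4*x^2 + 8*x - 1); 4*x^2 + 8*x - 1 = 0 has no rational roots; quadratic formula: x = (-8 ± √80)/8.
  ⇒ x = -sqrt(5)/2 - 1 ≈ -2.1180, -1 + sqrt(5)/2 ≈ 0.1180

f''(x) = 8*(4*x^2*(x + 2) - 3*x - 2)*exp(-2*x^2)
Second-derivative test at each critical point:
  f''(-2.1180) = 0.0023 > 0 → local minimum
  f''(0.1180) = -17.3970 < 0 → local maximum

Critical points: x = -sqrt(5)/2 - 1 ≈ -2.1180 (local minimum); x = -1 + sqrt(5)/2 ≈ 0.1180 (local maximum)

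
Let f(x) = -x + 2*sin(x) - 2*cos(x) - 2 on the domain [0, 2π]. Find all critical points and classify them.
f'(x) = 2*sqrt(2)*sin(x + pi/4) - 1

Solve f'(x) = 0 on [0, 2π]:
  f'(x) = 0 ⇔ 2*sin(x) + 2*cos(x) = 1. Write the left side as R·cos(x + φ) with R = √(2² + (-2)²) = 2*sqrt(2), cos φ = sqrt(2)/2, sin φ = -sqrt(2)/2; then cos(x + φ) = sqrt(2)/4. Solve for x and keep the solutions lying in [0, 2π].
  ⇒ x = atan((1 + sqrt(7))/(1 - sqrt(7))) + pi ≈ 1.9948, atan((1 - sqrt(7))/(1 + sqrt(7))) + 2*pi ≈ 5.8592

f''(x) = 2*sqrt(2)*cos(x + pi/4)
Second-derivative test at each critical point:
  f''(1.9948) = -2.6458 < 0 → local maximum
  f''(5.8592) = 2.6458 > 0 → local minimum

Critical points: x = atan((1 + sqrt(7))/(1 - sqrt(7))) + pi ≈ 1.9948 (local maximum); x = atan((1 - sqrt(7))/(1 + sqrt(7))) + 2*pi ≈ 5.8592 (local minimum)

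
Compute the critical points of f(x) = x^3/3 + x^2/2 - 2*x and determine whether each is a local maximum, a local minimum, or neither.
f'(x) = x^2 + x - 2

Solve f'(x) = 0:
  Factor: x^2 + x - 2 = (x - 1)*(x + 2) = 0.
  ⇒ x = -2, 1

f''(x) = 2*x + 1
Second-derivative test at each critical point:
  f''(-2) = -3 < 0 → local maximum
  f''(1) = 3 > 0 → local minimum

Critical points: x = -2 (local maximum); x = 1 (local minimum)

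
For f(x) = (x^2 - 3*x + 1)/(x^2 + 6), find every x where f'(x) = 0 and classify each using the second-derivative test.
f'(x) = (3*x^2 + 10*x - 18)/(x^4 + 12*x^2 + 36)

Solve f'(x) = 0:
  f'(x) = (3*x^2 + 10*x - 18)/(x^2 + 6)^2; the denominator is positive wherever f is defined, so f'(x) = 0 ⇔ 3*x^2 + 10*x - 18 = 0.
  3*x^2 + 10*x - 18 = 0 has no rational roots; quadratic formula: x = (-10 ± √316)/6.
  ⇒ x = -sqrt(79)/3 - 5/3 ≈ -4.6294, -5/3 + sqrt(79)/3 ≈ 1.2961

f''(x) = 6*(-x^3 - 5*x^2 + 18*x + 10)/(x^6 + 18*x^4 + 108*x^2 + 216)
Second-derivative test at each critical point:
  f''(-4.6294) = -0.0236 < 0 → local maximum
  f''(1.2961) = 0.3014 > 0 → local minimum

Critical points: x = -sqrt(79)/3 - 5/3 ≈ -4.6294 (local maximum); x = -5/3 + sqrt(79)/3 ≈ 1.2961 (local minimum)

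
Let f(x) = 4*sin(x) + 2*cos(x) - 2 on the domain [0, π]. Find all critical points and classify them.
f'(x) = -2*sin(x) + 4*cos(x)

Solve f'(x) = 0 on [0, π]:
  f'(x) = 0 ⇔ 4*cos(x) = 2*sin(x) ⇔ tan(x) = 2, i.e. x = arctan(2) + nπ; keep the solutions lying in [0, π].
  ⇒ x = atan(2) ≈ 1.1071

f''(x) = -4*sin(x) - 2*cos(x)
Second-derivative test at each critical point:
  f''(1.1071) = -4.4721 < 0 → local maximum

Critical points: x = atan(2) ≈ 1.1071 (local maximum)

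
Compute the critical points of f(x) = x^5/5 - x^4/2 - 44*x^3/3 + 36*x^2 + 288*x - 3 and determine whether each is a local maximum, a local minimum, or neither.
f'(x) = x^4 - 2*x^3 - 44*x^2 + 72*x + 288

Solve f'(x) = 0:
  Factor: x^4 - 2*x^3 - 44*x^2 + 72*x + 288 = (x - 6)*(x - 4)*(x + 2)*(x + 6) = 0.
  ⇒ x = -6, -2, 4, 6

f''(x) = 4*x^3 - 6*x^2 - 88*x + 72
Second-derivative test at each critical point:
  f''(-6) = -480 < 0 → local maximum
  f''(-2) = 192 > 0 → local minimum
  f''(4) = -120 < 0 → local maximum
  f''(6) = 192 > 0 → local minimum

Critical points: x = -6 (local maximum); x = -2 (local minimum); x = 4 (local maximum); x = 6 (local minimum)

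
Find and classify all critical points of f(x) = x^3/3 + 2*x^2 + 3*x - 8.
f'(x) = x^2 + 4*x + 3

Solve f'(x) = 0:
  Factor: x^2 + 4*x + 3 = (x + 1)*(x + 3) = 0.
  ⇒ x = -3, -1

f''(x) = 2*x + 4
Second-derivative test at each critical point:
  f''(-3) = -2 < 0 → local maximum
  f''(-1) = 2 > 0 → local minimum

Critical points: x = -3 (local maximum); x = -1 (local minimum)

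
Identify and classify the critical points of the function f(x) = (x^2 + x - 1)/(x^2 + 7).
f'(x) = (-x^2 + 16*x + 7)/(x^4 + 14*x^2 + 49)

Solve f'(x) = 0:
  f'(x) = -(x^2 - 16*x - 7)/(x^2 + 7)^2; the denominator is positive wherever f is defined, so f'(x) = 0 ⇔ -x^2 + 16*x + 7 = 0.
  x^2 - 16*x - 7 = 0 has no rational roots; quadratic formula: x = (16 ± √284)/2.
  ⇒ x = 8 - sqrt(71) ≈ -0.4261, 8 + sqrt(71) ≈ 16.4261

f''(x) = 2*(x^3 - 24*x^2 - 21*x + 56)/(x^6 + 21*x^4 + 147*x^2 + 343)
Second-derivative test at each critical point:
  f''(-0.4261) = 0.3268 > 0 → local minimum
  f''(16.4261) = -2.199e-04 < 0 → local maximum

Critical points: x = 8 - sqrt(71) ≈ -0.4261 (local minimum); x = 8 + sqrt(71) ≈ 16.4261 (local maximum)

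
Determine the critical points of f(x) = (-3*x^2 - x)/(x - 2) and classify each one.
f'(x) = (-3*x^2 + 12*x + 2)/(x^2 - 4*x + 4)

Solve f'(x) = 0:
  f'(x) = -(3*x^2 - 12*x - 2)/(x - 2)^2; the denominator is positive wherever f is defined, so f'(x) = 0 ⇔ -3*x^2 + 12*x + 2 = 0.
  3*x^2 - 12*x - 2 = 0 has no rational roots; quadratic formula: x = (12 ± √168)/6.
  ⇒ x = 2 - sqrt(42)/3 ≈ -0.1602, 2 + sqrt(42)/3 ≈ 4.1602

f''(x) = -28/(x^3 - 6*x^2 + 12*x - 8)
Second-derivative test at each critical point:
  f''(-0.1602) = 2.7775 > 0 → local minimum
  f''(4.1602) = -2.7775 < 0 → local maximum

Critical points: x = 2 - sqrt(42)/3 ≈ -0.1602 (local minimum); x = 2 + sqrt(42)/3 ≈ 4.1602 (local maximum)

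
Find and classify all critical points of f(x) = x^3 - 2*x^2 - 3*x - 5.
f'(x) = 3*x^2 - 4*x - 3

Solve f'(x) = 0:
  3*x^2 - 4*x - 3 = 0 has no rational roots; quadratic formula: x = (4 ± √52)/6.
  ⇒ x = 2/3 - sqrt(13)/3 ≈ -0.5352, 2/3 + sqrt(13)/3 ≈ 1.8685

f''(x) = 6*x - 4
Second-derivative test at each critical point:
  f''(-0.5352) = -7.2111 < 0 → local maximum
  f''(1.8685) = 7.2111 > 0 → local minimum

Critical points: x = 2/3 - sqrt(13)/3 ≈ -0.5352 (local maximum); x = 2/3 + sqrt(13)/3 ≈ 1.8685 (local minimum)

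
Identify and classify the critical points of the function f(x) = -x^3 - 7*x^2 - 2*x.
f'(x) = -3*x^2 - 14*x - 2

Solve f'(x) = 0:
  3*x^2 + 14*x + 2 = 0 has no rational roots; quadratic formula: x = (-14 ± √172)/6.
  ⇒ x = -7/3 - sqrt(43)/3 ≈ -4.5191, -7/3 + sqrt(43)/3 ≈ -0.1475

f''(x) = -6*x - 14
Second-derivative test at each critical point:
  f''(-4.5191) = 13.1149 > 0 → local minimum
  f''(-0.1475) = -13.1149 < 0 → local maximum

Critical points: x = -7/3 - sqrt(43)/3 ≈ -4.5191 (local minimum); x = -7/3 + sqrt(43)/3 ≈ -0.1475 (local maximum)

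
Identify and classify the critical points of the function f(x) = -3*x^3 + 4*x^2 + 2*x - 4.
f'(x) = -9*x^2 + 8*x + 2

Solve f'(x) = 0:
  9*x^2 - 8*x - 2 = 0 has no rational roots; quadratic formula: x = (8 ± √136)/18.
  ⇒ x = 4/9 - sqrt(34)/9 ≈ -0.2034, 4/9 + sqrt(34)/9 ≈ 1.0923

f''(x) = 8 - 18*x
Second-derivative test at each critical point:
  f''(-0.2034) = 11.6619 > 0 → local minimum
  f''(1.0923) = -11.6619 < 0 → local maximum

Critical points: x = 4/9 - sqrt(34)/9 ≈ -0.2034 (local minimum); x = 4/9 + sqrt(34)/9 ≈ 1.0923 (local maximum)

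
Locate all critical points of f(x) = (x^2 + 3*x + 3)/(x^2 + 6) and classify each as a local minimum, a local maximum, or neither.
f'(x) = 3*(-x^2 + 2*x + 6)/(x^4 + 12*x^2 + 36)

Solve f'(x) = 0:
  f'(x) = -3*(x^2 - 2*x - 6)/(x^2 + 6)^2; the denominator is positive wherever f is defined, so f'(x) = 0 ⇔ -3*x^2 + 6*x + 18 = 0.
  Factor: -3*x^2 + 6*x + 18 = -3*(x^2 - 2*x - 6); x^2 - 2*x - 6 = 0 has no rational roots; quadratic formula: x = (2 ± √28)/2.
  ⇒ x = 1 - sqrt(7) ≈ -1.6458, 1 + sqrt(7) ≈ 3.6458

f''(x) = 6*(x^3 - 3*x^2 - 18*x + 6)/(x^6 + 18*x^4 + 108*x^2 + 216)
Second-derivative test at each critical point:
  f''(-1.6458) = 0.2093 > 0 → local minimum
  f''(3.6458) = -0.0427 < 0 → local maximum

Critical points: x = 1 - sqrt(7) ≈ -1.6458 (local minimum); x = 1 + sqrt(7) ≈ 3.6458 (local maximum)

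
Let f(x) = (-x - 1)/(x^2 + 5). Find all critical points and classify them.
f'(x) = (-x^2 + 2*x*(x + 1) - 5)/(x^2 + 5)^2

Solve f'(x) = 0:
  f'(x) = (x^2 + 2*x - 5)/(x^2 + 5)^2; the denominator is positive wherever f is defined, so f'(x) = 0 ⇔ x^2 + 2*x - 5 = 0.
  x^2 + 2*x - 5 = 0 has no rational roots; quadratic formula: x = (-2 ± √24)/2.
  ⇒ x = -sqrt(6) - 1 ≈ -3.4495, -1 + sqrt(6) ≈ 1.4495

f''(x) = 2*(-4*x^2*(x + 1) + (3*x + 1)*(x^2 + 5))/(x^2 + 5)^3
Second-derivative test at each critical point:
  f''(-3.4495) = -0.0172 < 0 → local maximum
  f''(1.4495) = 0.0972 > 0 → local minimum

Critical points: x = -sqrt(6) - 1 ≈ -3.4495 (local maximum); x = -1 + sqrt(6) ≈ 1.4495 (local minimum)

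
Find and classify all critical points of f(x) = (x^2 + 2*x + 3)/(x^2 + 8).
f'(x) = 2*(-x^2 + 5*x + 8)/(x^4 + 16*x^2 + 64)

Solve f'(x) = 0:
  f'(x) = -2*(x^2 - 5*x - 8)/(x^2 + 8)^2; the denominator is positive wherever f is defined, so f'(x) = 0 ⇔ -2*x^2 + 10*x + 16 = 0.
  Factor: -2*x^2 + 10*x + 16 = -2*(x^2 - 5*x - 8); x^2 - 5*x - 8 = 0 has no rational roots; quadratic formula: x = (5 ± √57)/2.
  ⇒ x = 5/2 - sqrt(57)/2 ≈ -1.2749, 5/2 + sqrt(57)/2 ≈ 6.2749

f''(x) = 2*(2*x^3 - 15*x^2 - 48*x + 40)/(x^6 + 24*x^4 + 192*x^2 + 512)
Second-derivative test at each critical point:
  f''(-1.2749) = 0.1630 > 0 → local minimum
  f''(6.2749) = -0.0067 < 0 → local maximum

Critical points: x = 5/2 - sqrt(57)/2 ≈ -1.2749 (local minimum); x = 5/2 + sqrt(57)/2 ≈ 6.2749 (local maximum)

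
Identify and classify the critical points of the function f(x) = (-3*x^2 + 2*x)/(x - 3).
f'(x) = 3*(-x^2 + 6*x - 2)/(x^2 - 6*x + 9)

Solve f'(x) = 0:
  f'(x) = -3*(x^2 - 6*x + 2)/(x - 3)^2; the denominator is positive wherever f is defined, so f'(x) = 0 ⇔ -3*x^2 + 18*x - 6 = 0.
  Factor: -3*x^2 + 18*x - 6 = -3*(x^2 - 6*x + 2); x^2 - 6*x + 2 = 0 has no rational roots; quadratic formula: x = (6 ± √28)/2.
  ⇒ x = 3 - sqrt(7) ≈ 0.3542, sqrt(7) + 3 ≈ 5.6458

f''(x) = -42/(x^3 - 9*x^2 + 27*x - 27)
Second-derivative test at each critical point:
  f''(0.3542) = 2.2678 > 0 → local minimum
  f''(5.6458) = -2.2678 < 0 → local maximum

Critical points: x = 3 - sqrt(7) ≈ 0.3542 (local minimum); x = sqrt(7) + 3 ≈ 5.6458 (local maximum)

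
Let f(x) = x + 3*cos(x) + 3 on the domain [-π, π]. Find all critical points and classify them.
f'(x) = 1 - 3*sin(x)

Solve f'(x) = 0 on [-π, π]:
  f'(x) = 0 ⇔ sin(x) = 1/3, i.e. x = arcsin(1/3) + 2nπ or x = π − arcsin(1/3) + 2nπ; keep the solutions lying in [-π, π].
  ⇒ x = asin(1/3) ≈ 0.3398, pi - asin(1/3) ≈ 2.8018

f''(x) = -3*cos(x)
Second-derivative test at each critical point:
  f''(0.3398) = -2.8284 < 0 → local maximum
  f''(2.8018) = 2.8284 > 0 → local minimum

Critical points: x = asin(1/3) ≈ 0.3398 (local maximum); x = pi - asin(1/3) ≈ 2.8018 (local minimum)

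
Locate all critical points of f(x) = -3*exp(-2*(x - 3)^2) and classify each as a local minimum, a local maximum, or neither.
f'(x) = 12*(x - 3)*exp(-2*(x - 3)^2)

Solve f'(x) = 0:
  f'(x) = (12*x - 36)·exp(-2*(x - 3)^2) and exp(-2*(x - 3)^2) > 0 for every x, so f'(x) = 0 ⇔ 12*x - 36 = 0.
  Factor: 12*x - 36 = 12*(x - 3) = 0.
  ⇒ x = 3

f''(x) = 12*(1 - 4*(x - 3)^2)*exp(-2*(x - 3)^2)
Second-derivative test at each critical point:
  f''(3) = 12 > 0 → local minimum

Critical points: x = 3 (local minimum)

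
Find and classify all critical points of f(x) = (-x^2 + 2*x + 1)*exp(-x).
f'(x) = (x^2 - 4*x + 1)*exp(-x)

Solve f'(x) = 0:
  f'(x) = (x^2 - 4*x + 1)·exp(-x) and exp(-x) > 0 for every x, so f'(x) = 0 ⇔ x^2 - 4*x + 1 = 0.
  x^2 - 4*x + 1 = 0 has no rational roots; quadratic formula: x = (4 ± √12)/2.
  ⇒ x = 2 - sqrt(3) ≈ 0.2679, sqrt(3) + 2 ≈ 3.7321

f''(x) = (-x^2 + 6*x - 5)*exp(-x)
Second-derivative test at each critical point:
  f''(0.2679) = -2.6499 < 0 → local maximum
  f''(3.7321) = 0.0829 > 0 → local minimum

Critical points: x = 2 - sqrt(3) ≈ 0.2679 (local maximum); x = sqrt(3) + 2 ≈ 3.7321 (local minimum)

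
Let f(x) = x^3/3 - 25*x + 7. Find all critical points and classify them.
f'(x) = x^2 - 25

Solve f'(x) = 0:
  Factor: x^2 - 25 = (x - 5)*(x + 5) = 0.
  ⇒ x = -5, 5

f''(x) = 2*x
Second-derivative test at each critical point:
  f''(-5) = -10 < 0 → local maximum
  f''(5) = 10 > 0 → local minimum

Critical points: x = -5 (local maximum); x = 5 (local minimum)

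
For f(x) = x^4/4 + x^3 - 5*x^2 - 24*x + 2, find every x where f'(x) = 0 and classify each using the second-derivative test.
f'(x) = x^3 + 3*x^2 - 10*x - 24

Solve f'(x) = 0:
  Factor: x^3 + 3*x^2 - 10*x - 24 = (x - 3)*(x + 2)*(x + 4) = 0.
  ⇒ x = -4, -2, 3

f''(x) = 3*x^2 + 6*x - 10
Second-derivative test at each critical point:
  f''(-4) = 14 > 0 → local minimum
  f''(-2) = -10 < 0 → local maximum
  f''(3) = 35 > 0 → local minimum

Critical points: x = -4 (local minimum); x = -2 (local maximum); x = 3 (local minimum)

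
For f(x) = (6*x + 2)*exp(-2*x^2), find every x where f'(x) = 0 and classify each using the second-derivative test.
f'(x) = 2*(-4*x*(3*x + 1) + 3)*exp(-2*x^2)

Solve f'(x) = 0:
  f'(x) = (-24*x^2 - 8*x + 6)·exp(-2*x^2) and exp(-2*x^2) > 0 for every x, so f'(x) = 0 ⇔ -24*x^2 - 8*x + 6 = 0.
  Factor: -24*x^2 - 8*x + 6 = -2*(12*x^2 + 4*x - 3); 12*x^2 + 4*x - 3 = 0 has no rational roots; quadratic formula: x = (-4 ± √160)/24.
  ⇒ x = -sqrt(10)/6 - 1/6 ≈ -0.6937, -1/6 + sqrt(10)/6 ≈ 0.3604

f''(x) = 8*(4*x^2*(3*x + 1) - 9*x - 1)*exp(-2*x^2)
Second-derivative test at each critical point:
  f''(-0.6937) = 9.6626 > 0 → local minimum
  f''(0.3604) = -19.5112 < 0 → local maximum

Critical points: x = -sqrt(10)/6 - 1/6 ≈ -0.6937 (local minimum); x = -1/6 + sqrt(10)/6 ≈ 0.3604 (local maximum)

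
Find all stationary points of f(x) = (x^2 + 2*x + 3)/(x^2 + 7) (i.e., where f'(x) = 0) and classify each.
f'(x) = 2*(-x^2 + 4*x + 7)/(x^4 + 14*x^2 + 49)

Solve f'(x) = 0:
  f'(x) = -2*(x^2 - 4*x - 7)/(x^2 + 7)^2; the denominator is positive wherever f is defined, so f'(x) = 0 ⇔ -2*x^2 + 8*x + 14 = 0.
  Factor: -2*x^2 + 8*x + 14 = -2*(x^2 - 4*x - 7); x^2 - 4*x - 7 = 0 has no rational roots; quadratic formula: x = (4 ± √44)/2.
  ⇒ x = 2 - sqrt(11) ≈ -1.3166, 2 + sqrt(11) ≈ 5.3166

f''(x) = 4*(x^3 - 6*x^2 - 21*x + 14)/(x^6 + 21*x^4 + 147*x^2 + 343)
Second-derivative test at each critical point:
  f''(-1.3166) = 0.1739 > 0 → local minimum
  f''(5.3166) = -0.0107 < 0 → local maximum

Critical points: x = 2 - sqrt(11) ≈ -1.3166 (local minimum); x = 2 + sqrt(11) ≈ 5.3166 (local maximum)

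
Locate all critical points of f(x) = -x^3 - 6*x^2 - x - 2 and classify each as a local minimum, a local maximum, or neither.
f'(x) = -3*x^2 - 12*x - 1

Solve f'(x) = 0:
  3*x^2 + 12*x + 1 = 0 has no rational roots; quadratic formula: x = (-12 ± √132)/6.
  ⇒ x = -2 - sqrt(33)/3 ≈ -3.9149, -2 + sqrt(33)/3 ≈ -0.0851

f''(x) = -6*x - 12
Second-derivative test at each critical point:
  f''(-3.9149) = 11.4891 > 0 → local minimum
  f''(-0.0851) = -11.4891 < 0 → local maximum

Critical points: x = -2 - sqrt(33)/3 ≈ -3.9149 (local minimum); x = -2 + sqrt(33)/3 ≈ -0.0851 (local maximum)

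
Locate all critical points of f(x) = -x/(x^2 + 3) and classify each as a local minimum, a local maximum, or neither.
f'(x) = (x^2 - 3)/(x^2 + 3)^2

Solve f'(x) = 0:
  f'(x) = (x^2 - 3)/(x^2 + 3)^2; the denominator is positive wherever f is defined, so f'(x) = 0 ⇔ x^2 - 3 = 0.
  x^2 - 3 = 0 has no rational roots; quadratic formula: x = (0 ± √12)/2.
  ⇒ x = -sqrt(3) ≈ -1.7321, sqrt(3) ≈ 1.7321

f''(x) = 2*x*(9 - x^2)/(x^2 + 3)^3
Second-derivative test at each critical point:
  f''(-1.7321) = -0.0962 < 0 → local maximum
  f''(1.7321) = 0.0962 > 0 → local minimum

Critical points: x = -sqrt(3) ≈ -1.7321 (local maximum); x = sqrt(3) ≈ 1.7321 (local minimum)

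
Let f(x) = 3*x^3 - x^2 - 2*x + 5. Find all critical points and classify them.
f'(x) = 9*x^2 - 2*x - 2

Solve f'(x) = 0:
  9*x^2 - 2*x - 2 = 0 has no rational roots; quadratic formula: x = (2 ± √76)/18.
  ⇒ x = 1/9 - sqrt(19)/9 ≈ -0.3732, 1/9 + sqrt(19)/9 ≈ 0.5954

f''(x) = 18*x - 2
Second-derivative test at each critical point:
  f''(-0.3732) = -8.7178 < 0 → local maximum
  f''(0.5954) = 8.7178 > 0 → local minimum

Critical points: x = 1/9 - sqrt(19)/9 ≈ -0.3732 (local maximum); x = 1/9 + sqrt(19)/9 ≈ 0.5954 (local minimum)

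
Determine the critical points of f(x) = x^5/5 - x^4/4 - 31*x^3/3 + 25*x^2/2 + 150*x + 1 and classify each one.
f'(x) = x^4 - x^3 - 31*x^2 + 25*x + 150

Solve f'(x) = 0:
  Factor: x^4 - x^3 - 31*x^2 + 25*x + 150 = (x - 5)*(x - 3)*(x + 2)*(x + 5) = 0.
  ⇒ x = -5, -2, 3, 5

f''(x) = 4*x^3 - 3*x^2 - 62*x + 25
Second-derivative test at each critical point:
  f''(-5) = -240 < 0 → local maximum
  f''(-2) = 105 > 0 → local minimum
  f''(3) = -80 < 0 → local maximum
  f''(5) = 140 > 0 → local minimum

Critical points: x = -5 (local maximum); x = -2 (local minimum); x = 3 (local maximum); x = 5 (local minimum)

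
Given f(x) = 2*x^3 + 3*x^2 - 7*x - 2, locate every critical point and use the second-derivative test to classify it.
f'(x) = 6*x^2 + 6*x - 7

Solve f'(x) = 0:
  6*x^2 + 6*x - 7 = 0 has no rational roots; quadratic formula: x = (-6 ± √204)/12.
  ⇒ x = -sqrt(51)/6 - 1/2 ≈ -1.6902, -1/2 + sqrt(51)/6 ≈ 0.6902

f''(x) = 12*x + 6
Second-derivative test at each critical point:
  f''(-1.6902) = -14.2829 < 0 → local maximum
  f''(0.6902) = 14.2829 > 0 → local minimum

Critical points: x = -sqrt(51)/6 - 1/2 ≈ -1.6902 (local maximum); x = -1/2 + sqrt(51)/6 ≈ 0.6902 (local minimum)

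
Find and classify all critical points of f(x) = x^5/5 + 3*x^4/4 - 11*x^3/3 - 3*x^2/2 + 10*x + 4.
f'(x) = x^4 + 3*x^3 - 11*x^2 - 3*x + 10

Solve f'(x) = 0:
  Factor: x^4 + 3*x^3 - 11*x^2 - 3*x + 10 = (x - 2)*(x - 1)*(x + 1)*(x + 5) = 0.
  ⇒ x = -5, -1, 1, 2

f''(x) = 4*x^3 + 9*x^2 - 22*x - 3
Second-derivative test at each critical point:
  f''(-5) = -168 < 0 → local maximum
  f''(-1) = 24 > 0 → local minimum
  f''(1) = -12 < 0 → local maximum
  f''(2) = 21 > 0 → local minimum

Critical points: x = -5 (local maximum); x = -1 (local minimum); x = 1 (local maximum); x = 2 (local minimum)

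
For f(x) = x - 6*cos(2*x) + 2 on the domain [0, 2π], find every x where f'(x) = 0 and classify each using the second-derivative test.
f'(x) = 12*sin(2*x) + 1

Solve f'(x) = 0 on [0, 2π]:
  f'(x) = 0 ⇔ sin(2*x) = -1/12, i.e. 2*x = arcsin(-1/12) + 2nπ or 2*x = π − arcsin(-1/12) + 2nπ; keep the solutions lying in [0, 2π].
  ⇒ x = asin(1/12)/2 + pi/2 ≈ 1.6125, pi - asin(1/12)/2 ≈ 3.0999, asin(1/12)/2 + 3*pi/2 ≈ 4.7541, -asin(1/12)/2 + 2*pi ≈ 6.2415

f''(x) = 24*cos(2*x)
Second-derivative test at each critical point:
  f''(1.6125) = -23.9165 < 0 → local maximum
  f''(3.0999) = 23.9165 > 0 → local minimum
  f''(4.7541) = -23.9165 < 0 → local maximum
  f''(6.2415) = 23.9165 > 0 → local minimum

Critical points: x = asin(1/12)/2 + pi/2 ≈ 1.6125 (local maximum); x = pi - asin(1/12)/2 ≈ 3.0999 (local minimum); x = asin(1/12)/2 + 3*pi/2 ≈ 4.7541 (local maximum); x = -asin(1/12)/2 + 2*pi ≈ 6.2415 (local minimum)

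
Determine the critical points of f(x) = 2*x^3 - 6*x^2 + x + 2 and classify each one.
f'(x) = 6*x^2 - 12*x + 1

Solve f'(x) = 0:
  6*x^2 - 12*x + 1 = 0 has no rational roots; quadratic formula: x = (12 ± √120)/12.
  ⇒ x = 1 - sqrt(30)/6 ≈ 0.0871, sqrt(30)/6 + 1 ≈ 1.9129

f''(x) = 12*x - 12
Second-derivative test at each critical point:
  f''(0.0871) = -10.9545 < 0 → local maximum
  f''(1.9129) = 10.9545 > 0 → local minimum

Critical points: x = 1 - sqrt(30)/6 ≈ 0.0871 (local maximum); x = sqrt(30)/6 + 1 ≈ 1.9129 (local minimum)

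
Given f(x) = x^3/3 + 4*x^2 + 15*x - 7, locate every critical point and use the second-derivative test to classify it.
f'(x) = x^2 + 8*x + 15

Solve f'(x) = 0:
  Factor: x^2 + 8*x + 15 = (x + 3)*(x + 5) = 0.
  ⇒ x = -5, -3

f''(x) = 2*x + 8
Second-derivative test at each critical point:
  f''(-5) = -2 < 0 → local maximum
  f''(-3) = 2 > 0 → local minimum

Critical points: x = -5 (local maximum); x = -3 (local minimum)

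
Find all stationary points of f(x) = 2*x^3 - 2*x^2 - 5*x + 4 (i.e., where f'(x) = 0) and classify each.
f'(x) = 6*x^2 - 4*x - 5

Solve f'(x) = 0:
  6*x^2 - 4*x - 5 = 0 has no rational roots; quadratic formula: x = (4 ± √136)/12.
  ⇒ x = 1/3 - sqrt(34)/6 ≈ -0.6385, 1/3 + sqrt(34)/6 ≈ 1.3052

f''(x) = 12*x - 4
Second-derivative test at each critical point:
  f''(-0.6385) = -11.6619 < 0 → local maximum
  f''(1.3052) = 11.6619 > 0 → local minimum

Critical points: x = 1/3 - sqrt(34)/6 ≈ -0.6385 (local maximum); x = 1/3 + sqrt(34)/6 ≈ 1.3052 (local minimum)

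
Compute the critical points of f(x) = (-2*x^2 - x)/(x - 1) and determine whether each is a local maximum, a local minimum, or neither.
f'(x) = (-2*x^2 + 4*x + 1)/(x^2 - 2*x + 1)

Solve f'(x) = 0:
  f'(x) = -(2*x^2 - 4*x - 1)/(x - 1)^2; the denominator is positive wherever f is defined, so f'(x) = 0 ⇔ -2*x^2 + 4*x + 1 = 0.
  2*x^2 - 4*x - 1 = 0 has no rational roots; quadratic formula: x = (4 ± √24)/4.
  ⇒ x = 1 - sqrt(6)/2 ≈ -0.2247, 1 + sqrt(6)/2 ≈ 2.2247

f''(x) = -6/(x^3 - 3*x^2 + 3*x - 1)
Second-derivative test at each critical point:
  f''(-0.2247) = 3.2660 > 0 → local minimum
  f''(2.2247) = -3.2660 < 0 → local maximum

Critical points: x = 1 - sqrt(6)/2 ≈ -0.2247 (local minimum); x = 1 + sqrt(6)/2 ≈ 2.2247 (local maximum)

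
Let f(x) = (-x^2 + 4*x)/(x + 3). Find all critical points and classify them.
f'(x) = (-x^2 - 6*x + 12)/(x^2 + 6*x + 9)

Solve f'(x) = 0:
  f'(x) = -(x^2 + 6*x - 12)/(x + 3)^2; the denominator is positive wherever f is defined, so f'(x) = 0 ⇔ -x^2 - 6*x + 12 = 0.
  x^2 + 6*x - 12 = 0 has no rational roots; quadratic formula: x = (-6 ± √84)/2.
  ⇒ x = -sqrt(21) - 3 ≈ -7.5826, -3 + sqrt(21) ≈ 1.5826

f''(x) = -42/(x^3 + 9*x^2 + 27*x + 27)
Second-derivative test at each critical point:
  f''(-7.5826) = 0.4364 > 0 → local minimum
  f''(1.5826) = -0.4364 < 0 → local maximum

Critical points: x = -sqrt(21) - 3 ≈ -7.5826 (local minimum); x = -3 + sqrt(21) ≈ 1.5826 (local maximum)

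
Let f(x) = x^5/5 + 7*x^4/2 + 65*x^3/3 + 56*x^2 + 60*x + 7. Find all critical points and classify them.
f'(x) = x^4 + 14*x^3 + 65*x^2 + 112*x + 60

Solve f'(x) = 0:
  Factor: x^4 + 14*x^3 + 65*x^2 + 112*x + 60 = (x + 1)*(x + 2)*(x + 5)*(x + 6) = 0.
  ⇒ x = -6, -5, -2, -1

f''(x) = 4*x^3 + 42*x^2 + 130*x + 112
Second-derivative test at each critical point:
  f''(-6) = -20 < 0 → local maximum
  f''(-5) = 12 > 0 → local minimum
  f''(-2) = -12 < 0 → local maximum
  f''(-1) = 20 > 0 → local minimum

Critical points: x = -6 (local maximum); x = -5 (local minimum); x = -2 (local maximum); x = -1 (local minimum)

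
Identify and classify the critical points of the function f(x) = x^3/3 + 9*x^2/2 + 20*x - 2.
f'(x) = x^2 + 9*x + 20

Solve f'(x) = 0:
  Factor: x^2 + 9*x + 20 = (x + 4)*(x + 5) = 0.
  ⇒ x = -5, -4

f''(x) = 2*x + 9
Second-derivative test at each critical point:
  f''(-5) = -1 < 0 → local maximum
  f''(-4) = 1 > 0 → local minimum

Critical points: x = -5 (local maximum); x = -4 (local minimum)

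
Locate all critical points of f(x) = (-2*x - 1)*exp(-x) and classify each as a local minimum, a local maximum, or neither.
f'(x) = (2*x - 1)*exp(-x)

Solve f'(x) = 0:
  f'(x) = (2*x - 1)·exp(-x) and exp(-x) > 0 for every x, so f'(x) = 0 ⇔ 2*x - 1 = 0.
  2*x - 1 = 0.
  ⇒ x = 1/2

f''(x) = (3 - 2*x)*exp(-x)
Second-derivative test at each critical point:
  f''(1/2) = 1.2131 > 0 → local minimum

Critical points: x = 1/2 (local minimum)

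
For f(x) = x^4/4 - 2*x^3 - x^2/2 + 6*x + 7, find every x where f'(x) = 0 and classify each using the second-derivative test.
f'(x) = x^3 - 6*x^2 - x + 6

Solve f'(x) = 0:
  Factor: x^3 - 6*x^2 - x + 6 = (x - 6)*(x - 1)*(x + 1) = 0.
  ⇒ x = -1, 1, 6

f''(x) = 3*x^2 - 12*x - 1
Second-derivative test at each critical point:
  f''(-1) = 14 > 0 → local minimum
  f''(1) = -10 < 0 → local maximum
  f''(6) = 35 > 0 → local minimum

Critical points: x = -1 (local minimum); x = 1 (local maximum); x = 6 (local minimum)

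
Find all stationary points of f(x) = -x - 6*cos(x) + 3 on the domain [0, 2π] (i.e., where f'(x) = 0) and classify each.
f'(x) = 6*sin(x) - 1

Solve f'(x) = 0 on [0, 2π]:
  f'(x) = 0 ⇔ sin(x) = 1/6, i.e. x = arcsin(1/6) + 2nπ or x = π − arcsin(1/6) + 2nπ; keep the solutions lying in [0, 2π].
  ⇒ x = asin(1/6) ≈ 0.1674, pi - asin(1/6) ≈ 2.9741

f''(x) = 6*cos(x)
Second-derivative test at each critical point:
  f''(0.1674) = 5.9161 > 0 → local minimum
  f''(2.9741) = -5.9161 < 0 → local maximum

Critical points: x = asin(1/6) ≈ 0.1674 (local minimum); x = pi - asin(1/6) ≈ 2.9741 (local maximum)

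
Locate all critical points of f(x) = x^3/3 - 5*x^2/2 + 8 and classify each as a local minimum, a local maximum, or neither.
f'(x) = x*(x - 5)

Solve f'(x) = 0:
  Factor: x^2 - 5*x = x*(x - 5) = 0.
  ⇒ x = 0, 5

f''(x) = 2*x - 5
Second-derivative test at each critical point:
  f''(0) = -5 < 0 → local maximum
  f''(5) = 5 > 0 → local minimum

Critical points: x = 0 (local maximum); x = 5 (local minimum)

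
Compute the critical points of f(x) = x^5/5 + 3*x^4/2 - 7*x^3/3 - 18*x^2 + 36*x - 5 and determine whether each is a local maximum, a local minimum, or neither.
f'(x) = x^4 + 6*x^3 - 7*x^2 - 36*x + 36

Solve f'(x) = 0:
  Factor: x^4 + 6*x^3 - 7*x^2 - 36*x + 36 = (x - 2)*(x - 1)*(x + 3)*(x + 6) = 0.
  ⇒ x = -6, -3, 1, 2

f''(x) = 4*x^3 + 18*x^2 - 14*x - 36
Second-derivative test at each critical point:
  f''(-6) = -168 < 0 → local maximum
  f''(-3) = 60 > 0 → local minimum
  f''(1) = -28 < 0 → local maximum
  f''(2) = 40 > 0 → local minimum

Critical points: x = -6 (local maximum); x = -3 (local minimum); x = 1 (local maximum); x = 2 (local minimum)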